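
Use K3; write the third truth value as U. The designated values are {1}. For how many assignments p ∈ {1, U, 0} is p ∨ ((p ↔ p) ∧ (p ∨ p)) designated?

p=1: 1 ✓
p=U: U ·
p=0: 0 ·

1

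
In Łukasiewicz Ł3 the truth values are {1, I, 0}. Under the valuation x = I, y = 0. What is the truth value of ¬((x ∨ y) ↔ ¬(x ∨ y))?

0

x ∨ y = I ∨ 0 = I
x ∨ y = I ∨ 0 = I
¬(x ∨ y) = ¬I = I
(x ∨ y) ↔ ¬(x ∨ y) = I ↔ I = 1  [1 − |½−½|]
¬((x ∨ y) ↔ ¬(x ∨ y)) = ¬1 = 0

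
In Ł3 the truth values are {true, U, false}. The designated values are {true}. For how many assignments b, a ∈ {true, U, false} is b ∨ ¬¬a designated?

Of the 9 assignments, 5 give a value in {true}.

5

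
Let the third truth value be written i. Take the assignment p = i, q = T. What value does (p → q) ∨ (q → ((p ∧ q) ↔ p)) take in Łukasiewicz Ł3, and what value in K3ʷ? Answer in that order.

In Łukasiewicz Ł3: p → q = i → T = T
p ∧ q = i ∧ T = i
(p ∧ q) ↔ p = i ↔ i = T
q → ((p ∧ q) ↔ p) = T → T = T
(p → q) ∨ (q → ((p ∧ q) ↔ p)) = T ∨ T = T
In K3ʷ: p → q = i → T = i
p ∧ q = i ∧ T = i
(p ∧ q) ↔ p = i ↔ i = i
q → ((p ∧ q) ↔ p) = T → i = i
(p → q) ∨ (q → ((p ∧ q) ↔ p)) = i ∨ i = i
They differ because Łukasiewicz Ł3 and K3ʷ treat i differently under the binary connectives.

T; i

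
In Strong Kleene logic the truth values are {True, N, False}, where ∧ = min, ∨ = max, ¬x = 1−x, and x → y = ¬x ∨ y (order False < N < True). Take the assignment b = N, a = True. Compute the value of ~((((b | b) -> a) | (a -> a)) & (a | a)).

False

b | b = N | N = N
(b | b) -> a = N -> True = True  [~N | True]
a -> a = True -> True = True
((b | b) -> a) | (a -> a) = True | True = True
a | a = True | True = True
(((b | b) -> a) | (a -> a)) & (a | a) = True & True = True
~((((b | b) -> a) | (a -> a)) & (a | a)) = ~True = False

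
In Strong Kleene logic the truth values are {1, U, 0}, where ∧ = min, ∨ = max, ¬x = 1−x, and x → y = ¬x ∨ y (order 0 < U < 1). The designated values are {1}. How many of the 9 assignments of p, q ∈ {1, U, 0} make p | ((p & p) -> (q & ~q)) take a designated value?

6

Of the 9 assignments, 6 give a value in {1}.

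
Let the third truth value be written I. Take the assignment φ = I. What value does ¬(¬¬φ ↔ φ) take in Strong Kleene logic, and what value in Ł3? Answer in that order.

In Strong Kleene logic: ¬φ = ¬I = I
¬¬φ = ¬I = I
¬¬φ ↔ φ = I ↔ I = I
¬(¬¬φ ↔ φ) = ¬I = I
In Ł3: ¬φ = ¬I = I
¬¬φ = ¬I = I
¬¬φ ↔ φ = I ↔ I = T
¬(¬¬φ ↔ φ) = ¬T = F
They differ because Strong Kleene logic and Ł3 treat I differently under implication.

I; F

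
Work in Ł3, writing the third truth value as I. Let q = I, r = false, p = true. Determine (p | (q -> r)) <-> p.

true

q -> r = I -> false = I  [min(1, 1−½+0)]
p | (q -> r) = true | I = true
(p | (q -> r)) <-> p = true <-> true = true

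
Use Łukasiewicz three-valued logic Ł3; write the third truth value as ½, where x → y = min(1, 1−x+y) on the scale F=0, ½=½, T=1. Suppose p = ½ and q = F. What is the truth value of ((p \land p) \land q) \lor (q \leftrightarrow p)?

½

p \land p = ½ \land ½ = ½
(p \land p) \land q = ½ \land F = F
q \leftrightarrow p = F \leftrightarrow ½ = ½
((p \land p) \land q) \lor (q \leftrightarrow p) = F \lor ½ = ½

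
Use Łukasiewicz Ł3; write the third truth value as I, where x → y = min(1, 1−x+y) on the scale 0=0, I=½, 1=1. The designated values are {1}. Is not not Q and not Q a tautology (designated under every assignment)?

Countermodel: Q=1 gives 0, which is not designated.

No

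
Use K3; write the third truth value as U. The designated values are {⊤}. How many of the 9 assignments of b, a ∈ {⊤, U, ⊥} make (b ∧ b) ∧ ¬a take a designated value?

1

Designated under: (b=⊤, a=⊥).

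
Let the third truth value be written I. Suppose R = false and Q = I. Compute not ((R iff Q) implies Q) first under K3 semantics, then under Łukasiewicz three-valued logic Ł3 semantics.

In K3: R iff Q = false iff I = I
(R iff Q) implies Q = I implies I = I  [not I or I]
not ((R iff Q) implies Q) = not I = I
In Łukasiewicz three-valued logic Ł3: R iff Q = false iff I = I  [1 − |0−½|]
(R iff Q) implies Q = I implies I = true
not ((R iff Q) implies Q) = not true = false
They differ because K3 and Łukasiewicz three-valued logic Ł3 treat I differently under implication.

I; false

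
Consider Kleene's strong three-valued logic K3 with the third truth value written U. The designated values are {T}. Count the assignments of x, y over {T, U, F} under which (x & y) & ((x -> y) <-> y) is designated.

Designated under: (x=T, y=T).

1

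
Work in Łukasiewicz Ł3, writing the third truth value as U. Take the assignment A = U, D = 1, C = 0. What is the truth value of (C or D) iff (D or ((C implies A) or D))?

1

C or D = 0 or 1 = 1
C implies A = 0 implies U = 1  [min(1, 1−0+½)]
(C implies A) or D = 1 or 1 = 1
D or ((C implies A) or D) = 1 or 1 = 1
(C or D) iff (D or ((C implies A) or D)) = 1 iff 1 = 1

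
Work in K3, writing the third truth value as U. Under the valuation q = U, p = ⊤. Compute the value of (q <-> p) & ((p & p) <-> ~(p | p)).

q <-> p = U <-> ⊤ = U
p & p = ⊤ & ⊤ = ⊤
p | p = ⊤ | ⊤ = ⊤
~(p | p) = ~⊤ = ⊥
(p & p) <-> ~(p | p) = ⊤ <-> ⊥ = ⊥
(q <-> p) & ((p & p) <-> ~(p | p)) = U & ⊥ = ⊥

⊥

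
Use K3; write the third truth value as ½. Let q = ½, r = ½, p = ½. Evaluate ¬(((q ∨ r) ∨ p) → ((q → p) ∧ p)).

q ∨ r = ½ ∨ ½ = ½
(q ∨ r) ∨ p = ½ ∨ ½ = ½
q → p = ½ → ½ = ½  [¬½ ∨ ½]
(q → p) ∧ p = ½ ∧ ½ = ½
((q ∨ r) ∨ p) → ((q → p) ∧ p) = ½ → ½ = ½
¬(((q ∨ r) ∨ p) → ((q → p) ∧ p)) = ¬½ = ½

½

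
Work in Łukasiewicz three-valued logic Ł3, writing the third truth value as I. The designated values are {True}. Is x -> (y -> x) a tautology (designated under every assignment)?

Yes

Every assignment of x, y over {True, I, False} gives a value in {True}.
In particular, with x=I, y=I: x -> (y -> x) = True.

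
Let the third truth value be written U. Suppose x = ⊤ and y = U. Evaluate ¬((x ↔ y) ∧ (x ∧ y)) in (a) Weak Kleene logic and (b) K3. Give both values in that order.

U; U

In Weak Kleene logic: x ↔ y = ⊤ ↔ U = U
x ∧ y = ⊤ ∧ U = U
(x ↔ y) ∧ (x ∧ y) = U ∧ U = U
¬((x ↔ y) ∧ (x ∧ y)) = ¬U = U
In K3: x ↔ y = ⊤ ↔ U = U
x ∧ y = ⊤ ∧ U = U
(x ↔ y) ∧ (x ∧ y) = U ∧ U = U
¬((x ↔ y) ∧ (x ∧ y)) = ¬U = U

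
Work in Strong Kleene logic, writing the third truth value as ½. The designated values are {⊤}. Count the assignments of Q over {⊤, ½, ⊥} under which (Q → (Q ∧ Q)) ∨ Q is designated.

Q=⊤: ⊤ ✓
Q=½: ½ ·
Q=⊥: ⊤ ✓

2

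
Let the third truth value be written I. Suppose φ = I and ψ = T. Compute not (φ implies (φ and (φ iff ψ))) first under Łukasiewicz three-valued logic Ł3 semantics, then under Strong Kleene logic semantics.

F; I

In Łukasiewicz three-valued logic Ł3: φ iff ψ = I iff T = I  [1 − |½−1|]
φ and (φ iff ψ) = I and I = I
φ implies (φ and (φ iff ψ)) = I implies I = T
not (φ implies (φ and (φ iff ψ))) = not T = F
In Strong Kleene logic: φ iff ψ = I iff T = I
φ and (φ iff ψ) = I and I = I
φ implies (φ and (φ iff ψ)) = I implies I = I  [not I or I]
not (φ implies (φ and (φ iff ψ))) = not I = I
They differ because Łukasiewicz three-valued logic Ł3 and Strong Kleene logic treat I differently under implication.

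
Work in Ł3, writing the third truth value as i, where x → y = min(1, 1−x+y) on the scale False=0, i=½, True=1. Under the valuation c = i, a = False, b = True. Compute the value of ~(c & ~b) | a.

~b = ~True = False
c & ~b = i & False = False
~(c & ~b) = ~False = True
~(c & ~b) | a = True | False = True

True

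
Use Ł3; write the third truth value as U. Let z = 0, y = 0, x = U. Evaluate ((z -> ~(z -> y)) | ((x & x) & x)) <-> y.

0

z -> y = 0 -> 0 = 1
~(z -> y) = ~1 = 0
z -> ~(z -> y) = 0 -> 0 = 1
x & x = U & U = U
(x & x) & x = U & U = U
(z -> ~(z -> y)) | ((x & x) & x) = 1 | U = 1
((z -> ~(z -> y)) | ((x & x) & x)) <-> y = 1 <-> 0 = 0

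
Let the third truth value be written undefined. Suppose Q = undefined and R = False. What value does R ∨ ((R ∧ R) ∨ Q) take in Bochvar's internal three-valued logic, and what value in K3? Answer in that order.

In Bochvar's internal three-valued logic: R ∧ R = False ∧ False = False
(R ∧ R) ∨ Q = False ∨ undefined = undefined
R ∨ ((R ∧ R) ∨ Q) = False ∨ undefined = undefined
In K3: R ∧ R = False ∧ False = False
(R ∧ R) ∨ Q = False ∨ undefined = undefined
R ∨ ((R ∧ R) ∨ Q) = False ∨ undefined = undefined

undefined; undefined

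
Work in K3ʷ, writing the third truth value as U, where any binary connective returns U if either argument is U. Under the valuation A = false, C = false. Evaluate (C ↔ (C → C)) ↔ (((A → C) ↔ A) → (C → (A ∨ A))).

false

C → C = false → false = true
C ↔ (C → C) = false ↔ true = false
A → C = false → false = true
(A → C) ↔ A = true ↔ false = false
A ∨ A = false ∨ false = false
C → (A ∨ A) = false → false = true
((A → C) ↔ A) → (C → (A ∨ A)) = false → true = true
(C ↔ (C → C)) ↔ (((A → C) ↔ A) → (C → (A ∨ A))) = false ↔ true = false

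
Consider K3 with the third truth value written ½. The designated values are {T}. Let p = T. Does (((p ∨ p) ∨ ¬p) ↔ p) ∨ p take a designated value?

p ∨ p = T ∨ T = T
¬p = ¬T = F
(p ∨ p) ∨ ¬p = T ∨ F = T
((p ∨ p) ∨ ¬p) ↔ p = T ↔ T = T
(((p ∨ p) ∨ ¬p) ↔ p) ∨ p = T ∨ T = T
T ∈ {T}.

Yes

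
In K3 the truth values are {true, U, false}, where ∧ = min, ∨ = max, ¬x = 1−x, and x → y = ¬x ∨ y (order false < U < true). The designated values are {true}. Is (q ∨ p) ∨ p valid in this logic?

Countermodel: q=U, p=U gives U, which is not designated.

No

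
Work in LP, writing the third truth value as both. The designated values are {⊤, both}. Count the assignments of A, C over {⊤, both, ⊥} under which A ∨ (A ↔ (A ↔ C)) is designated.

Of the 9 assignments, 8 give a value in {⊤, both}.

8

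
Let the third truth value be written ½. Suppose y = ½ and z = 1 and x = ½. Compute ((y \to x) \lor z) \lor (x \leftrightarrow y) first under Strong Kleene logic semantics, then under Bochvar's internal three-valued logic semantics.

In Strong Kleene logic: y \to x = ½ \to ½ = ½  [\lnot ½ \lor ½]
(y \to x) \lor z = ½ \lor 1 = 1
x \leftrightarrow y = ½ \leftrightarrow ½ = ½
((y \to x) \lor z) \lor (x \leftrightarrow y) = 1 \lor ½ = 1
In Bochvar's internal three-valued logic: y \to x = ½ \to ½ = ½
(y \to x) \lor z = ½ \lor 1 = ½
x \leftrightarrow y = ½ \leftrightarrow ½ = ½
((y \to x) \lor z) \lor (x \leftrightarrow y) = ½ \lor ½ = ½
They differ because Strong Kleene logic and Bochvar's internal three-valued logic treat ½ differently under the binary connectives.

1; ½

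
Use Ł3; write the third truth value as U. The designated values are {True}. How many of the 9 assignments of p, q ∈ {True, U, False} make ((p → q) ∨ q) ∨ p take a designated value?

Of the 9 assignments, 8 give a value in {True}.

8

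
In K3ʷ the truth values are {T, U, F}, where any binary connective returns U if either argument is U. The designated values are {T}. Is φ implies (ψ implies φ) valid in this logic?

No

Countermodel: φ=T, ψ=U gives U, which is not designated.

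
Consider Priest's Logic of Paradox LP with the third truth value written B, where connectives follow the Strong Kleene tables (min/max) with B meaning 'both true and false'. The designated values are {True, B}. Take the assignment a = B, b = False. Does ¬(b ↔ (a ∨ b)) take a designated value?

a ∨ b = B ∨ False = B
b ↔ (a ∨ b) = False ↔ B = B
¬(b ↔ (a ∨ b)) = ¬B = B
B ∈ {True, B}.

Yes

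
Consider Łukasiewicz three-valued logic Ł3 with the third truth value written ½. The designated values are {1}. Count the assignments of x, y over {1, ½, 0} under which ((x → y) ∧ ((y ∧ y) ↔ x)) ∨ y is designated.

5

Of the 9 assignments, 5 give a value in {1}.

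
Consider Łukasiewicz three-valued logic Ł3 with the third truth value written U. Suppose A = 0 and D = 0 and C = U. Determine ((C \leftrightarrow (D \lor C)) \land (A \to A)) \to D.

D \lor C = 0 \lor U = U
C \leftrightarrow (D \lor C) = U \leftrightarrow U = 1  [1 − |½−½|]
A \to A = 0 \to 0 = 1
(C \leftrightarrow (D \lor C)) \land (A \to A) = 1 \land 1 = 1
((C \leftrightarrow (D \lor C)) \land (A \to A)) \to D = 1 \to 0 = 0

0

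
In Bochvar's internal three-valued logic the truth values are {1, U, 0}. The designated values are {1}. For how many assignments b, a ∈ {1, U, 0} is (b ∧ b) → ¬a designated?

3

Designated under: (b=1, a=0); (b=0, a=1); (b=0, a=0).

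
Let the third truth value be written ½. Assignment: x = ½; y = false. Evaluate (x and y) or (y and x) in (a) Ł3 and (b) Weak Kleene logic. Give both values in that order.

false; ½

In Ł3: x and y = ½ and false = false
y and x = false and ½ = false
(x and y) or (y and x) = false or false = false
In Weak Kleene logic: x and y = ½ and false = ½
y and x = false and ½ = ½
(x and y) or (y and x) = ½ or ½ = ½
They differ because Ł3 and Weak Kleene logic treat ½ differently under the binary connectives.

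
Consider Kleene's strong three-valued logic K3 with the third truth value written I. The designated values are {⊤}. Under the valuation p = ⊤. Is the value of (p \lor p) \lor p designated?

Yes

p \lor p = ⊤ \lor ⊤ = ⊤
(p \lor p) \lor p = ⊤ \lor ⊤ = ⊤
⊤ ∈ {⊤}.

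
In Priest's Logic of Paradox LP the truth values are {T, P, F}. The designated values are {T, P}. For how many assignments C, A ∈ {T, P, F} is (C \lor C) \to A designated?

Of the 9 assignments, 8 give a value in {T, P}.

8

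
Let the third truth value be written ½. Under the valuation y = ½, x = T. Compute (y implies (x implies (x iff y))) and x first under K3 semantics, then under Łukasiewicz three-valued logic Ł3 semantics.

In K3: x iff y = T iff ½ = ½
x implies (x iff y) = T implies ½ = ½  [not T or ½]
y implies (x implies (x iff y)) = ½ implies ½ = ½
(y implies (x implies (x iff y))) and x = ½ and T = ½
In Łukasiewicz three-valued logic Ł3: x iff y = T iff ½ = ½  [1 − |1−½|]
x implies (x iff y) = T implies ½ = ½
y implies (x implies (x iff y)) = ½ implies ½ = T
(y implies (x implies (x iff y))) and x = T and T = T
They differ because K3 and Łukasiewicz three-valued logic Ł3 treat ½ differently under implication.

½; T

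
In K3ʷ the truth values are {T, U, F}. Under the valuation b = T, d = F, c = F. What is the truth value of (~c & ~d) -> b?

~c = ~F = T
~d = ~F = T
~c & ~d = T & T = T
(~c & ~d) -> b = T -> T = T

T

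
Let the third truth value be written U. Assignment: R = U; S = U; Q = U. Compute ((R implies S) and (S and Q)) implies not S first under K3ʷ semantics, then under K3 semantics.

U; U

In K3ʷ: R implies S = U implies U = U  [any arg is the third value ⇒ result is the third value]
S and Q = U and U = U
(R implies S) and (S and Q) = U and U = U
not S = not U = U
((R implies S) and (S and Q)) implies not S = U implies U = U
In K3: R implies S = U implies U = U
S and Q = U and U = U
(R implies S) and (S and Q) = U and U = U
not S = not U = U
((R implies S) and (S and Q)) implies not S = U implies U = U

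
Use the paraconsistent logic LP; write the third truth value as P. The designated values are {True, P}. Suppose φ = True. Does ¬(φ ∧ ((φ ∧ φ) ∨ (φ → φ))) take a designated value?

φ ∧ φ = True ∧ True = True
φ → φ = True → True = True
(φ ∧ φ) ∨ (φ → φ) = True ∨ True = True
φ ∧ ((φ ∧ φ) ∨ (φ → φ)) = True ∧ True = True
¬(φ ∧ ((φ ∧ φ) ∨ (φ → φ))) = ¬True = False
False ∉ {True, P}.

No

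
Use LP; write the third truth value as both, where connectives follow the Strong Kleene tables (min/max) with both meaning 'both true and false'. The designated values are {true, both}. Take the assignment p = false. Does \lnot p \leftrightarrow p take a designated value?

No

\lnot p = \lnot false = true
\lnot p \leftrightarrow p = true \leftrightarrow false = false
false ∉ {true, both}.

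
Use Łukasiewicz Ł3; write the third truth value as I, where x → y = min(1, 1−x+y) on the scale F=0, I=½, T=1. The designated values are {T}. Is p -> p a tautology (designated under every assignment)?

Every assignment of p over {T, I, F} gives a value in {T}.
In particular, with p=I: p -> p = T.

Yes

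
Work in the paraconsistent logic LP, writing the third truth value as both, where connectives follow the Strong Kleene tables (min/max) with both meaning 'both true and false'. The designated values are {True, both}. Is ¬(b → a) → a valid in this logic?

Countermodel: b=True, a=False gives False, which is not designated.

No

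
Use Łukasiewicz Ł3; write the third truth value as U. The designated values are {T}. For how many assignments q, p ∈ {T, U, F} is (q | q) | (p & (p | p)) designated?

5

Of the 9 assignments, 5 give a value in {T}.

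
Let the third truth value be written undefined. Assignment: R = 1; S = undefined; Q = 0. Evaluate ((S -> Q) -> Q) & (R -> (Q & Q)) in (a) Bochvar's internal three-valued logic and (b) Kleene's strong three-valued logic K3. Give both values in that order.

undefined; 0

In Bochvar's internal three-valued logic: S -> Q = undefined -> 0 = undefined  [any arg is the third value ⇒ result is the third value]
(S -> Q) -> Q = undefined -> 0 = undefined
Q & Q = 0 & 0 = 0
R -> (Q & Q) = 1 -> 0 = 0
((S -> Q) -> Q) & (R -> (Q & Q)) = undefined & 0 = undefined
In Kleene's strong three-valued logic K3: S -> Q = undefined -> 0 = undefined
(S -> Q) -> Q = undefined -> 0 = undefined
Q & Q = 0 & 0 = 0
R -> (Q & Q) = 1 -> 0 = 0
((S -> Q) -> Q) & (R -> (Q & Q)) = undefined & 0 = 0
They differ because Bochvar's internal three-valued logic and Kleene's strong three-valued logic K3 treat undefined differently under the binary connectives.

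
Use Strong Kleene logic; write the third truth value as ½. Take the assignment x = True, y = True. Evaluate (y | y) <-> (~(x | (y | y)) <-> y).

False

y | y = True | True = True
y | y = True | True = True
x | (y | y) = True | True = True
~(x | (y | y)) = ~True = False
~(x | (y | y)) <-> y = False <-> True = False
(y | y) <-> (~(x | (y | y)) <-> y) = True <-> False = False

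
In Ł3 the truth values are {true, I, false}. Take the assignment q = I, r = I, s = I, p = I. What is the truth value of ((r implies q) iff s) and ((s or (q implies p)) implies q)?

I

r implies q = I implies I = true  [min(1, 1−½+½)]
(r implies q) iff s = true iff I = I
q implies p = I implies I = true
s or (q implies p) = I or true = true
(s or (q implies p)) implies q = true implies I = I
((r implies q) iff s) and ((s or (q implies p)) implies q) = I and I = I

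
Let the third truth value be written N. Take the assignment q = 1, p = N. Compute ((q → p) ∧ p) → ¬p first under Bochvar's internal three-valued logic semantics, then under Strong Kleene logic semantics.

N; N

In Bochvar's internal three-valued logic: q → p = 1 → N = N  [any arg is the third value ⇒ result is the third value]
(q → p) ∧ p = N ∧ N = N
¬p = ¬N = N
((q → p) ∧ p) → ¬p = N → N = N
In Strong Kleene logic: q → p = 1 → N = N  [¬1 ∨ N]
(q → p) ∧ p = N ∧ N = N
¬p = ¬N = N
((q → p) ∧ p) → ¬p = N → N = N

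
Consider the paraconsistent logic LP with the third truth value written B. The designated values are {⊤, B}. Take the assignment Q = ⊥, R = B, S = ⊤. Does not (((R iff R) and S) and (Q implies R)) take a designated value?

Yes

R iff R = B iff B = B
(R iff R) and S = B and ⊤ = B
Q implies R = ⊥ implies B = ⊤  [not ⊥ or B]
((R iff R) and S) and (Q implies R) = B and ⊤ = B
not (((R iff R) and S) and (Q implies R)) = not B = B
B ∈ {⊤, B}.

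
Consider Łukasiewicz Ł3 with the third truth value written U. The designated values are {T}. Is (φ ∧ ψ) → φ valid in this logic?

Yes

Every assignment of φ, ψ over {T, U, F} gives a value in {T}.
In particular, with φ=U, ψ=U: (φ ∧ ψ) → φ = T.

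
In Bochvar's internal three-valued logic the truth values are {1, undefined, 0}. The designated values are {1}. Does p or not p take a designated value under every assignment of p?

Countermodel: p=undefined gives undefined, which is not designated.

No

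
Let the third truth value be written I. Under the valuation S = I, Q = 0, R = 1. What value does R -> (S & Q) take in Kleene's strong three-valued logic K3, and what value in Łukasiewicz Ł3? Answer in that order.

0; 0

In Kleene's strong three-valued logic K3: S & Q = I & 0 = 0
R -> (S & Q) = 1 -> 0 = 0
In Łukasiewicz Ł3: S & Q = I & 0 = 0
R -> (S & Q) = 1 -> 0 = 0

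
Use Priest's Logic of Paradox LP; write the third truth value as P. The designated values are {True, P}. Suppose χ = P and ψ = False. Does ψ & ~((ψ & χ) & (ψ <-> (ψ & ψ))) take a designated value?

No

ψ & χ = False & P = False
ψ & ψ = False & False = False
ψ <-> (ψ & ψ) = False <-> False = True
(ψ & χ) & (ψ <-> (ψ & ψ)) = False & True = False
~((ψ & χ) & (ψ <-> (ψ & ψ))) = ~False = True
ψ & ~((ψ & χ) & (ψ <-> (ψ & ψ))) = False & True = False
False ∉ {True, P}.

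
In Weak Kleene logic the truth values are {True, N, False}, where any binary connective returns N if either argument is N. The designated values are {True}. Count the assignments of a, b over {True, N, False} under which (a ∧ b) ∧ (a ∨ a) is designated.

Designated under: (a=True, b=True).

1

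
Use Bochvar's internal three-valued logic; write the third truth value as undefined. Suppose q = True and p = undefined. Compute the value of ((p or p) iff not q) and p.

undefined

p or p = undefined or undefined = undefined
not q = not True = False
(p or p) iff not q = undefined iff False = undefined
((p or p) iff not q) and p = undefined and undefined = undefined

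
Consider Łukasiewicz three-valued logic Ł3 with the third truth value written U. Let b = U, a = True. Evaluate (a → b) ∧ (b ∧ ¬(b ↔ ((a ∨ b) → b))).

False

a → b = True → U = U
a ∨ b = True ∨ U = True
(a ∨ b) → b = True → U = U
b ↔ ((a ∨ b) → b) = U ↔ U = True
¬(b ↔ ((a ∨ b) → b)) = ¬True = False
b ∧ ¬(b ↔ ((a ∨ b) → b)) = U ∧ False = False
(a → b) ∧ (b ∧ ¬(b ↔ ((a ∨ b) → b))) = U ∧ False = False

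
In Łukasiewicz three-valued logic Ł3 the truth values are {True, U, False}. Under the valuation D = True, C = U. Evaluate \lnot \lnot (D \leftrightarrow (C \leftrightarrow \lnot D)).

\lnot D = \lnot True = False
C \leftrightarrow \lnot D = U \leftrightarrow False = U
D \leftrightarrow (C \leftrightarrow \lnot D) = True \leftrightarrow U = U
\lnot (D \leftrightarrow (C \leftrightarrow \lnot D)) = \lnot U = U
\lnot \lnot (D \leftrightarrow (C \leftrightarrow \lnot D)) = \lnot U = U

U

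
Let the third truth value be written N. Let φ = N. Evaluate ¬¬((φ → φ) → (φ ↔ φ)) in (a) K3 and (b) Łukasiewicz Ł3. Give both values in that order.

N; True

In K3: φ → φ = N → N = N  [¬N ∨ N]
φ ↔ φ = N ↔ N = N
(φ → φ) → (φ ↔ φ) = N → N = N
¬((φ → φ) → (φ ↔ φ)) = ¬N = N
¬¬((φ → φ) → (φ ↔ φ)) = ¬N = N
In Łukasiewicz Ł3: φ → φ = N → N = True  [min(1, 1−½+½)]
φ ↔ φ = N ↔ N = True
(φ → φ) → (φ ↔ φ) = True → True = True
¬((φ → φ) → (φ ↔ φ)) = ¬True = False
¬¬((φ → φ) → (φ ↔ φ)) = ¬False = True
They differ because K3 and Łukasiewicz Ł3 treat N differently under implication.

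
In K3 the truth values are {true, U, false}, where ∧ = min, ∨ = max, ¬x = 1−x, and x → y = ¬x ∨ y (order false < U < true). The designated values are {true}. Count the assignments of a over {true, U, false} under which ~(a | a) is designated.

1

a=true: false ·
a=U: U ·
a=false: true ✓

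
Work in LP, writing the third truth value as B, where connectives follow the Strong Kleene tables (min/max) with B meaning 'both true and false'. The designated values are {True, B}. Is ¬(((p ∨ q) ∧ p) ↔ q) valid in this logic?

Countermodel: p=True, q=True gives False, which is not designated.

No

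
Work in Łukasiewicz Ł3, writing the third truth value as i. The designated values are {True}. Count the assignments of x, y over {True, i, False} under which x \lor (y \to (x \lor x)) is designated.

Of the 9 assignments, 6 give a value in {True}.

6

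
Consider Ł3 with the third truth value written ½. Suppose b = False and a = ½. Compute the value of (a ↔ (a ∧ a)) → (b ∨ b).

False

a ∧ a = ½ ∧ ½ = ½
a ↔ (a ∧ a) = ½ ↔ ½ = True
b ∨ b = False ∨ False = False
(a ↔ (a ∧ a)) → (b ∨ b) = True → False = False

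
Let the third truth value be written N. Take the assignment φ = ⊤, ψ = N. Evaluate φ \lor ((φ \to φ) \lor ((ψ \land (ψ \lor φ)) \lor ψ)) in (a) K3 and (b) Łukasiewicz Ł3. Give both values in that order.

⊤; ⊤

In K3: φ \to φ = ⊤ \to ⊤ = ⊤
ψ \lor φ = N \lor ⊤ = ⊤
ψ \land (ψ \lor φ) = N \land ⊤ = N
(ψ \land (ψ \lor φ)) \lor ψ = N \lor N = N
(φ \to φ) \lor ((ψ \land (ψ \lor φ)) \lor ψ) = ⊤ \lor N = ⊤
φ \lor ((φ \to φ) \lor ((ψ \land (ψ \lor φ)) \lor ψ)) = ⊤ \lor ⊤ = ⊤
In Łukasiewicz Ł3: φ \to φ = ⊤ \to ⊤ = ⊤
ψ \lor φ = N \lor ⊤ = ⊤
ψ \land (ψ \lor φ) = N \land ⊤ = N
(ψ \land (ψ \lor φ)) \lor ψ = N \lor N = N
(φ \to φ) \lor ((ψ \land (ψ \lor φ)) \lor ψ) = ⊤ \lor N = ⊤
φ \lor ((φ \to φ) \lor ((ψ \land (ψ \lor φ)) \lor ψ)) = ⊤ \lor ⊤ = ⊤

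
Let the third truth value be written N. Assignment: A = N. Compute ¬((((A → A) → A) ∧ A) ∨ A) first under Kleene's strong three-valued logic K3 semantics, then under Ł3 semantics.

N; N

In Kleene's strong three-valued logic K3: A → A = N → N = N  [¬N ∨ N]
(A → A) → A = N → N = N
((A → A) → A) ∧ A = N ∧ N = N
(((A → A) → A) ∧ A) ∨ A = N ∨ N = N
¬((((A → A) → A) ∧ A) ∨ A) = ¬N = N
In Ł3: A → A = N → N = ⊤  [min(1, 1−½+½)]
(A → A) → A = ⊤ → N = N
((A → A) → A) ∧ A = N ∧ N = N
(((A → A) → A) ∧ A) ∨ A = N ∨ N = N
¬((((A → A) → A) ∧ A) ∨ A) = ¬N = N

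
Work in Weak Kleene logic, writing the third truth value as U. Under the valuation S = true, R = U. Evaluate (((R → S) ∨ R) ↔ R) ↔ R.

U

R → S = U → true = U
(R → S) ∨ R = U ∨ U = U
((R → S) ∨ R) ↔ R = U ↔ U = U
(((R → S) ∨ R) ↔ R) ↔ R = U ↔ U = U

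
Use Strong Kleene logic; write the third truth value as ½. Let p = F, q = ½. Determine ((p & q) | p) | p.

p & q = F & ½ = F
(p & q) | p = F | F = F
((p & q) | p) | p = F | F = F

F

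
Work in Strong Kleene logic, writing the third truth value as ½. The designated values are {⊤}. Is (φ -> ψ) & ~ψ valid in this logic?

No

Countermodel: φ=⊤, ψ=⊤ gives ⊥, which is not designated.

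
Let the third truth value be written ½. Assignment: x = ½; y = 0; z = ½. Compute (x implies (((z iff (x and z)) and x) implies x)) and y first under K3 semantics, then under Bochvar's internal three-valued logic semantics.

0; ½

In K3: x and z = ½ and ½ = ½
z iff (x and z) = ½ iff ½ = ½
(z iff (x and z)) and x = ½ and ½ = ½
((z iff (x and z)) and x) implies x = ½ implies ½ = ½
x implies (((z iff (x and z)) and x) implies x) = ½ implies ½ = ½
(x implies (((z iff (x and z)) and x) implies x)) and y = ½ and 0 = 0
In Bochvar's internal three-valued logic: x and z = ½ and ½ = ½
z iff (x and z) = ½ iff ½ = ½
(z iff (x and z)) and x = ½ and ½ = ½
((z iff (x and z)) and x) implies x = ½ implies ½ = ½
x implies (((z iff (x and z)) and x) implies x) = ½ implies ½ = ½
(x implies (((z iff (x and z)) and x) implies x)) and y = ½ and 0 = ½
They differ because K3 and Bochvar's internal three-valued logic treat ½ differently under the binary connectives.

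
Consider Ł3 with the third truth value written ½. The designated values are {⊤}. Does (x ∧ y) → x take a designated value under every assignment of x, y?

Every assignment of x, y over {⊤, ½, ⊥} gives a value in {⊤}.
In particular, with x=½, y=½: (x ∧ y) → x = ⊤.

Yes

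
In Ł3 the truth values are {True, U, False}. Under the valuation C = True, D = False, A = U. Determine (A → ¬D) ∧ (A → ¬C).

¬D = ¬False = True
A → ¬D = U → True = True  [min(1, 1−½+1)]
¬C = ¬True = False
A → ¬C = U → False = U
(A → ¬D) ∧ (A → ¬C) = True ∧ U = U

U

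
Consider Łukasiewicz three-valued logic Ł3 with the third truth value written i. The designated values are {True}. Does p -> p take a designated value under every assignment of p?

Every assignment of p over {True, i, False} gives a value in {True}.
In particular, with p=i: p -> p = True.

Yes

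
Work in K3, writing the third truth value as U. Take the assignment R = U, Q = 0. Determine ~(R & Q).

R & Q = U & 0 = 0
~(R & Q) = ~0 = 1

1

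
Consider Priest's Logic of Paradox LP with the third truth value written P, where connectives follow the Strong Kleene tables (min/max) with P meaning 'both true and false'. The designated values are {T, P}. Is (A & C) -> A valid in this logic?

Every assignment of A, C over {T, P, F} gives a value in {T, P}.
In particular, with A=P, C=P: (A & C) -> A = P.

Yes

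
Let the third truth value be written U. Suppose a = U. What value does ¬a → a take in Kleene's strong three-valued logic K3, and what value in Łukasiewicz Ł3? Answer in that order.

U; T

In Kleene's strong three-valued logic K3: ¬a = ¬U = U
¬a → a = U → U = U  [¬U ∨ U]
In Łukasiewicz Ł3: ¬a = ¬U = U
¬a → a = U → U = T
They differ because Kleene's strong three-valued logic K3 and Łukasiewicz Ł3 treat U differently under implication.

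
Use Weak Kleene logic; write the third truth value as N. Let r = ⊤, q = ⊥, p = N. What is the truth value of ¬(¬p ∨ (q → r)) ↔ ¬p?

¬p = ¬N = N
q → r = ⊥ → ⊤ = ⊤
¬p ∨ (q → r) = N ∨ ⊤ = N
¬(¬p ∨ (q → r)) = ¬N = N
¬p = ¬N = N
¬(¬p ∨ (q → r)) ↔ ¬p = N ↔ N = N

N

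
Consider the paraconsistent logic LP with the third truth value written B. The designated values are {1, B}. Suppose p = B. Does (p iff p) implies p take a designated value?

Yes

p iff p = B iff B = B
(p iff p) implies p = B implies B = B  [not B or B]
B ∈ {1, B}.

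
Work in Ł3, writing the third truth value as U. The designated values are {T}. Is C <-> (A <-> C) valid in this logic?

Countermodel: C=T, A=U gives U, which is not designated.

No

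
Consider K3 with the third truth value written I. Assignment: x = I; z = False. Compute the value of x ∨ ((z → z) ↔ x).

z → z = False → False = True
(z → z) ↔ x = True ↔ I = I
x ∨ ((z → z) ↔ x) = I ∨ I = I

I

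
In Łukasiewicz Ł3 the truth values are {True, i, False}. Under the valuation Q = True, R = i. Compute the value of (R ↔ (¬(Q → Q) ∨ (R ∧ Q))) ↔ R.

i

Q → Q = True → True = True
¬(Q → Q) = ¬True = False
R ∧ Q = i ∧ True = i
¬(Q → Q) ∨ (R ∧ Q) = False ∨ i = i
R ↔ (¬(Q → Q) ∨ (R ∧ Q)) = i ↔ i = True
(R ↔ (¬(Q → Q) ∨ (R ∧ Q))) ↔ R = True ↔ i = i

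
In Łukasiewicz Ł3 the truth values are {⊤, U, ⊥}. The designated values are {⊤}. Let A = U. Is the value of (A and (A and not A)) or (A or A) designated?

not A = not U = U
A and not A = U and U = U
A and (A and not A) = U and U = U
A or A = U or U = U
(A and (A and not A)) or (A or A) = U or U = U
U ∉ {⊤}.

No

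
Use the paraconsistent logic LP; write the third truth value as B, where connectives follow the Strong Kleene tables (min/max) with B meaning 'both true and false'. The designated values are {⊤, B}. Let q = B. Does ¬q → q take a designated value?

¬q = ¬B = B
¬q → q = B → B = B
B ∈ {⊤, B}.

Yes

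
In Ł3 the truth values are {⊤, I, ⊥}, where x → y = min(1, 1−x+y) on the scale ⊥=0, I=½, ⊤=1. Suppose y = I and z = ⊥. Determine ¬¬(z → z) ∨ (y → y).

z → z = ⊥ → ⊥ = ⊤
¬(z → z) = ¬⊤ = ⊥
¬¬(z → z) = ¬⊥ = ⊤
y → y = I → I = ⊤  [min(1, 1−½+½)]
¬¬(z → z) ∨ (y → y) = ⊤ ∨ ⊤ = ⊤

⊤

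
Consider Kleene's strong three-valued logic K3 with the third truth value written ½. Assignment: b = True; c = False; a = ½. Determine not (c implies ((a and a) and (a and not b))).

a and a = ½ and ½ = ½
not b = not True = False
a and not b = ½ and False = False
(a and a) and (a and not b) = ½ and False = False
c implies ((a and a) and (a and not b)) = False implies False = True
not (c implies ((a and a) and (a and not b))) = not True = False

False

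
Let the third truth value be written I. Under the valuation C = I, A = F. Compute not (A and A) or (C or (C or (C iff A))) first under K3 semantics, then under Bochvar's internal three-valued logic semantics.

T; I

In K3: A and A = F and F = F
not (A and A) = not F = T
C iff A = I iff F = I
C or (C iff A) = I or I = I
C or (C or (C iff A)) = I or I = I
not (A and A) or (C or (C or (C iff A))) = T or I = T
In Bochvar's internal three-valued logic: A and A = F and F = F
not (A and A) = not F = T
C iff A = I iff F = I
C or (C iff A) = I or I = I
C or (C or (C iff A)) = I or I = I
not (A and A) or (C or (C or (C iff A))) = T or I = I
They differ because K3 and Bochvar's internal three-valued logic treat I differently under the binary connectives.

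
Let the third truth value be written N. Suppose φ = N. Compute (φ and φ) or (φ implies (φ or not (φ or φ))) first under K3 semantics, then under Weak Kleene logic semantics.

In K3: φ and φ = N and N = N
φ or φ = N or N = N
not (φ or φ) = not N = N
φ or not (φ or φ) = N or N = N
φ implies (φ or not (φ or φ)) = N implies N = N  [not N or N]
(φ and φ) or (φ implies (φ or not (φ or φ))) = N or N = N
In Weak Kleene logic: φ and φ = N and N = N
φ or φ = N or N = N
not (φ or φ) = not N = N
φ or not (φ or φ) = N or N = N
φ implies (φ or not (φ or φ)) = N implies N = N
(φ and φ) or (φ implies (φ or not (φ or φ))) = N or N = N

N; N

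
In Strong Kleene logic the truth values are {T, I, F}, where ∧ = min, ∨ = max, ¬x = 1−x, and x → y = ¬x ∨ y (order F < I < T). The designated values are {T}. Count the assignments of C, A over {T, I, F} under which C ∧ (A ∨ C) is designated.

Designated under: (C=T, A=T); (C=T, A=I); (C=T, A=F).

3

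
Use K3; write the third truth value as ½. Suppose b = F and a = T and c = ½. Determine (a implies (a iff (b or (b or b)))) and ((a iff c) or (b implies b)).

b or b = F or F = F
b or (b or b) = F or F = F
a iff (b or (b or b)) = T iff F = F
a implies (a iff (b or (b or b))) = T implies F = F
a iff c = T iff ½ = ½
b implies b = F implies F = T
(a iff c) or (b implies b) = ½ or T = T
(a implies (a iff (b or (b or b)))) and ((a iff c) or (b implies b)) = F and T = F

F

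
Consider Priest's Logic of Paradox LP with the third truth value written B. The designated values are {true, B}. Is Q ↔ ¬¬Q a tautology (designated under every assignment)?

Every assignment of Q over {true, B, false} gives a value in {true, B}.
In particular, with Q=B: Q ↔ ¬¬Q = B.

Yes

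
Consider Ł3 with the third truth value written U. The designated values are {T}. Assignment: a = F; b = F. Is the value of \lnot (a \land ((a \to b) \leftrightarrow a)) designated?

Yes

a \to b = F \to F = T
(a \to b) \leftrightarrow a = T \leftrightarrow F = F
a \land ((a \to b) \leftrightarrow a) = F \land F = F
\lnot (a \land ((a \to b) \leftrightarrow a)) = \lnot F = T
T ∈ {T}.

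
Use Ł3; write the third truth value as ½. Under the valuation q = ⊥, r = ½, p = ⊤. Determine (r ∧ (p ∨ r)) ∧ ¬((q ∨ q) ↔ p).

p ∨ r = ⊤ ∨ ½ = ⊤
r ∧ (p ∨ r) = ½ ∧ ⊤ = ½
q ∨ q = ⊥ ∨ ⊥ = ⊥
(q ∨ q) ↔ p = ⊥ ↔ ⊤ = ⊥
¬((q ∨ q) ↔ p) = ¬⊥ = ⊤
(r ∧ (p ∨ r)) ∧ ¬((q ∨ q) ↔ p) = ½ ∧ ⊤ = ½

½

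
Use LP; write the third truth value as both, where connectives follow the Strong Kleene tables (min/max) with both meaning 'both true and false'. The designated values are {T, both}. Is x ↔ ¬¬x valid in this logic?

Every assignment of x over {T, both, F} gives a value in {T, both}.
In particular, with x=both: x ↔ ¬¬x = both.

Yes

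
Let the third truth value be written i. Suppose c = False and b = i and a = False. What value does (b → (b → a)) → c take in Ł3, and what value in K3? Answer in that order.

False; i

In Ł3: b → a = i → False = i  [min(1, 1−½+0)]
b → (b → a) = i → i = True
(b → (b → a)) → c = True → False = False
In K3: b → a = i → False = i  [¬i ∨ False]
b → (b → a) = i → i = i
(b → (b → a)) → c = i → False = i
They differ because Ł3 and K3 treat i differently under implication.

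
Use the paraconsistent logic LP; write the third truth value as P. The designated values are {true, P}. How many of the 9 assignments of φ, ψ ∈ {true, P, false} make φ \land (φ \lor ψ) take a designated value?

6

Of the 9 assignments, 6 give a value in {true, P}.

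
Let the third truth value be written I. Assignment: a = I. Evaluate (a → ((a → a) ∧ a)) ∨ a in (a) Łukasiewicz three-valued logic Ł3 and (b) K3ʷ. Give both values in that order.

In Łukasiewicz three-valued logic Ł3: a → a = I → I = T  [min(1, 1−½+½)]
(a → a) ∧ a = T ∧ I = I
a → ((a → a) ∧ a) = I → I = T
(a → ((a → a) ∧ a)) ∨ a = T ∨ I = T
In K3ʷ: a → a = I → I = I  [any arg is the third value ⇒ result is the third value]
(a → a) ∧ a = I ∧ I = I
a → ((a → a) ∧ a) = I → I = I
(a → ((a → a) ∧ a)) ∨ a = I ∨ I = I
They differ because Łukasiewicz three-valued logic Ł3 and K3ʷ treat I differently under the binary connectives.

T; I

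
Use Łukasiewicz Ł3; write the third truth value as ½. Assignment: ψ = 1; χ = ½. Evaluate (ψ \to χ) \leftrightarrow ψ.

ψ \to χ = 1 \to ½ = ½
(ψ \to χ) \leftrightarrow ψ = ½ \leftrightarrow 1 = ½

½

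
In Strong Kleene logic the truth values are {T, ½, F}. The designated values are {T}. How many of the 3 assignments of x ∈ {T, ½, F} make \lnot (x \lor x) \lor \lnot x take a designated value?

x=T: F ·
x=½: ½ ·
x=F: T ✓

1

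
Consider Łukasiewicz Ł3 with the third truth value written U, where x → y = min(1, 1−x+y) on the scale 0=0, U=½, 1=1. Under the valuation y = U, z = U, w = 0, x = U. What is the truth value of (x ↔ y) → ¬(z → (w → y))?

x ↔ y = U ↔ U = 1
w → y = 0 → U = 1
z → (w → y) = U → 1 = 1
¬(z → (w → y)) = ¬1 = 0
(x ↔ y) → ¬(z → (w → y)) = 1 → 0 = 0

0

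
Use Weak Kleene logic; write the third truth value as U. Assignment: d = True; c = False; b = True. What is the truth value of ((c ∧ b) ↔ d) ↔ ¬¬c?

c ∧ b = False ∧ True = False
(c ∧ b) ↔ d = False ↔ True = False
¬c = ¬False = True
¬¬c = ¬True = False
((c ∧ b) ↔ d) ↔ ¬¬c = False ↔ False = True

True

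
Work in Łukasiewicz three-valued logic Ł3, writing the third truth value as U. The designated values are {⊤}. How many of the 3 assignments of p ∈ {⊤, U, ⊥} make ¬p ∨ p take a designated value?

2

p=⊤: ⊤ ✓
p=U: U ·
p=⊥: ⊤ ✓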